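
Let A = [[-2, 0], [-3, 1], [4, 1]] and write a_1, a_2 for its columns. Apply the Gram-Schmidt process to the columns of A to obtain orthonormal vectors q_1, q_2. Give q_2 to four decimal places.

q_2 = (0.0492, 0.7871, 0.6149)

q_1 = a_1/‖a_1‖ = (-2, -3, 4)/5.3852 = (-0.3714, -0.5571, 0.7428).
r_{12} = q_1·a_2 = 0.1857.
u_2 = a_2 − 0.1857·q_1 = (0.0690, 1.1034, 0.8621).
‖u_2‖ = 1.4020, so q_2 = (0.0492, 0.7871, 0.6149).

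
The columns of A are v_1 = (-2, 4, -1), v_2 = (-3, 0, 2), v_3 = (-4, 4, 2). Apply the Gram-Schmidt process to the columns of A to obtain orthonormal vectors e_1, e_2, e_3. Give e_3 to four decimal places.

v_1 = (-2, 4, -1); ‖v_1‖ = 4.5826, so e_1 = (-0.4364, 0.8729, -0.2182).
e_1·v_2 = (-0.4364)·(-3) + 0.8729·0 + (-0.2182)·2 = 0.8729.
u_2 = v_2 − 0.8729·e_1 = (-2.6190, -0.7619, 2.1905).
‖u_2‖ = 3.4983, so e_2 = (-0.7487, -0.2178, 0.6262).
e_1·v_3 = (-0.4364)·(-4) + 0.8729·4 + (-0.2182)·2 = 4.8008; e_2·v_3 = (-0.7487)·(-4) + (-0.2178)·4 + 0.6262·2 = 3.3758.
u_3 = v_3 − 4.8008·e_1 − 3.3758·e_2 = (0.6226, 0.5447, 0.9339).
‖u_3‖ = 1.2476, so e_3 = (0.4990, 0.4366, 0.7485).

e_3 = (0.4990, 0.4366, 0.7485)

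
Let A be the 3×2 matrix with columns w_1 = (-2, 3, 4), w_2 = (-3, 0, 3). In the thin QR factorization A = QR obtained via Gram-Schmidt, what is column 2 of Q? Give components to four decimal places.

w_1 = (-2, 3, 4); ‖w_1‖ = 5.3852, so e_1 = (-0.3714, 0.5571, 0.7428).
e_1·w_2 = (-0.3714)·(-3) + 0.5571·0 + 0.7428·3 = 3.3425.
u_2 = w_2 − 3.3425·e_1 = (-1.7586, -1.8621, 0.5172).
‖u_2‖ = 2.6130, so e_2 = (-0.6730, -0.7126, 0.1980).

e_2 = (-0.6730, -0.7126, 0.1980)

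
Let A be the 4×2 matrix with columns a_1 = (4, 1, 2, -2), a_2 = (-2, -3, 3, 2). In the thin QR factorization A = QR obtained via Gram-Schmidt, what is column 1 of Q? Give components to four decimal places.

q_1 = (0.8000, 0.2000, 0.4000, -0.4000)

a_1 = (4, 1, 2, -2); ‖a_1‖ = 5.0000, so q_1 = (0.8000, 0.2000, 0.4000, -0.4000).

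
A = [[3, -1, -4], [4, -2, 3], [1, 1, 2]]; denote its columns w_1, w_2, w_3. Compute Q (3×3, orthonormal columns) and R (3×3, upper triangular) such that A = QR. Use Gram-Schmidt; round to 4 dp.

Q = [[0.5883, 0.1048, -0.8018], [0.7845, -0.3145, 0.5345], [0.1961, 0.9435, 0.2673]], R = [[5.0990, -1.9612, 0.3922], [0.0000, 1.4676, 0.5241], [0.0000, 0.0000, 5.3452]]

w_1 = (3, 4, 1); ‖w_1‖ = 5.0990, so q_1 = (0.5883, 0.7845, 0.1961).
q_1·w_2 = 0.5883·(-1) + 0.7845·(-2) + 0.1961·1 = -1.9612.
u_2 = w_2 + 1.9612·q_1 = (0.1538, -0.4615, 1.3846).
‖u_2‖ = 1.4676, so q_2 = (0.1048, -0.3145, 0.9435).
q_1·w_3 = 0.5883·(-4) + 0.7845·3 + 0.1961·2 = 0.3922; q_2·w_3 = 0.1048·(-4) + (-0.3145)·3 + 0.9435·2 = 0.5241.
u_3 = w_3 − 0.3922·q_1 − 0.5241·q_2 = (-4.2857, 2.8571, 1.4286).
‖u_3‖ = 5.3452, so q_3 = (-0.8018, 0.5345, 0.2673).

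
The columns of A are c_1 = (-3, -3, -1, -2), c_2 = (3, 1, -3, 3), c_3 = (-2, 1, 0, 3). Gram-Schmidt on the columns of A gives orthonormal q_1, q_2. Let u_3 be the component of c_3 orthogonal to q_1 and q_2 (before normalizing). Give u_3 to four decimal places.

c_1 = (-3, -3, -1, -2); ‖c_1‖ = 4.7958, so q_1 = (-0.6255, -0.6255, -0.2085, -0.4170).
q_1·c_2 = (-0.6255)·3 + (-0.6255)·1 + (-0.2085)·(-3) + (-0.4170)·3 = -3.1277.
u_2 = c_2 + 3.1277·q_1 = (1.0435, -0.9565, -3.6522, 1.6957).
‖u_2‖ = 4.2682, so q_2 = (0.2445, -0.2241, -0.8557, 0.3973).
q_1·c_3 = (-0.6255)·(-2) + (-0.6255)·1 + (-0.2085)·0 + (-0.4170)·3 = -0.6255; q_2·c_3 = 0.2445·(-2) + (-0.2241)·1 + (-0.8557)·0 + 0.3973·3 = 0.4788.
u_3 = c_3 + 0.6255·q_1 − 0.4788·q_2 = (-2.5084, 0.7160, 0.2792, 2.5489).

u_3 = (-2.5084, 0.7160, 0.2792, 2.5489)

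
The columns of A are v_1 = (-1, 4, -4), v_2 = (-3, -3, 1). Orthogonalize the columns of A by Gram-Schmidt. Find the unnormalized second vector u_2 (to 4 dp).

v_1 = (-1, 4, -4); ‖v_1‖ = 5.7446, so q_1 = (-0.1741, 0.6963, -0.6963).
q_1·v_2 = (-0.1741)·(-3) + 0.6963·(-3) + (-0.6963)·1 = -2.2630.
u_2 = v_2 + 2.2630·q_1 = (-3.3939, -1.4242, -0.5758).

u_2 = (-3.3939, -1.4242, -0.5758)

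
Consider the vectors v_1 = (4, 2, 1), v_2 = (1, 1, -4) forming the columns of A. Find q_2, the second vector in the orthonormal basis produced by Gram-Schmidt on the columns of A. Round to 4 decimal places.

q_2 = (0.1467, 0.1918, -0.9704)

v_1 = (4, 2, 1); ‖v_1‖ = 4.5826, so q_1 = (0.8729, 0.4364, 0.2182).
q_1·v_2 = 0.8729·1 + 0.4364·1 + 0.2182·(-4) = 0.4364.
u_2 = v_2 − 0.4364·q_1 = (0.6190, 0.8095, -4.0952).
‖u_2‖ = 4.2201, so q_2 = (0.1467, 0.1918, -0.9704).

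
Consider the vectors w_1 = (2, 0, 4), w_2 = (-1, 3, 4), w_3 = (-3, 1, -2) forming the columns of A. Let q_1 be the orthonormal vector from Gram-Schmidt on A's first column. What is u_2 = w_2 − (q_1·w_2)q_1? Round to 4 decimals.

q_1 = w_1/‖w_1‖ = (2, 0, 4)/4.4721 = (0.4472, 0.0000, 0.8944).
r_{12} = q_1·w_2 = 3.1305.
u_2 = w_2 − 3.1305·q_1 = (-2.4000, 3.0000, 1.2000).

u_2 = (-2.4000, 3.0000, 1.2000)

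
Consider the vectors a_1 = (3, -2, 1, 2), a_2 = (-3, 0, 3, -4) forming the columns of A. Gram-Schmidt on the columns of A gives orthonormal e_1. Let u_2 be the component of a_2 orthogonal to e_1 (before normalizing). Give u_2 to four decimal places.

u_2 = (-0.6667, -1.5556, 3.7778, -2.4444)

a_1 = (3, -2, 1, 2); ‖a_1‖ = 4.2426, so e_1 = (0.7071, -0.4714, 0.2357, 0.4714).
e_1·a_2 = 0.7071·(-3) + (-0.4714)·0 + 0.2357·3 + 0.4714·(-4) = -3.2998.
u_2 = a_2 + 3.2998·e_1 = (-0.6667, -1.5556, 3.7778, -2.4444).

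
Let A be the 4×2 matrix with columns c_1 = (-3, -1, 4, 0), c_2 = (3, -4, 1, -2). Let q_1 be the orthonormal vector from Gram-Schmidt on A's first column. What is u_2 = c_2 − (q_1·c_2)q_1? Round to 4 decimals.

u_2 = (2.8846, -4.0385, 1.1538, -2.0000)

c_1 = (-3, -1, 4, 0); ‖c_1‖ = 5.0990, so q_1 = (-0.5883, -0.1961, 0.7845, 0.0000).
q_1·c_2 = (-0.5883)·3 + (-0.1961)·(-4) + 0.7845·1 + 0.0000·(-2) = -0.1961.
u_2 = c_2 + 0.1961·q_1 = (2.8846, -4.0385, 1.1538, -2.0000).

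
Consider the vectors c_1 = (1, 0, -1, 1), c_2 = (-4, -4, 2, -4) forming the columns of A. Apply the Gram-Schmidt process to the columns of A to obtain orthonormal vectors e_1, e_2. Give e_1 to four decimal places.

e_1 = c_1/‖c_1‖ = (1, 0, -1, 1)/1.7321 = (0.5774, 0.0000, -0.5774, 0.5774).

e_1 = (0.5774, 0.0000, -0.5774, 0.5774)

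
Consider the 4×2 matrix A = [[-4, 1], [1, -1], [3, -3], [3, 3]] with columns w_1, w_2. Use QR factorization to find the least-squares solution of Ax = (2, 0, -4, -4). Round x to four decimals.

w_1 = (-4, 1, 3, 3); ‖w_1‖ = 5.9161, so e_1 = (-0.6761, 0.1690, 0.5071, 0.5071).
e_1·w_2 = (-0.6761)·1 + 0.1690·(-1) + 0.5071·(-3) + 0.5071·3 = -0.8452.
u_2 = w_2 + 0.8452·e_1 = (0.4286, -0.8571, -2.5714, 3.4286).
‖u_2‖ = 4.3916, so e_2 = (0.0976, -0.1952, -0.5855, 0.7807).
Qᵀb = (-5.4090, -0.5855).
Back-substitute: x_2 = -0.5855/4.3916 = -0.1333.
x_1 = (-5.4090 + 0.8452·(-0.1333))/5.9161 = -0.9333.

x = (-0.9333, -0.1333)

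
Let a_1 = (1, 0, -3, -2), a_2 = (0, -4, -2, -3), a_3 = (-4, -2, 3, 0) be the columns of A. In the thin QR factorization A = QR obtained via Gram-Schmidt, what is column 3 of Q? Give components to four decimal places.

q_3 = (-0.8900, 0.2916, -0.0674, -0.3439)

q_1 = a_1/‖a_1‖ = (1, 0, -3, -2)/3.7417 = (0.2673, 0.0000, -0.8018, -0.5345).
r_{12} = q_1·a_2 = 3.2071.
u_2 = a_2 − 3.2071·q_1 = (-0.8571, -4.0000, 0.5714, -1.2857).
‖u_2‖ = 4.3260, so q_2 = (-0.1981, -0.9246, 0.1321, -0.2972).
r_{13} = q_1·a_3 = -3.4744; r_{23} = q_2·a_3 = 3.0381.
u_3 = a_3 + 3.4744·q_1 − 3.0381·q_2 = (-2.4695, 0.8092, -0.1870, -0.9542).
‖u_3‖ = 2.7746, so q_3 = (-0.8900, 0.2916, -0.0674, -0.3439).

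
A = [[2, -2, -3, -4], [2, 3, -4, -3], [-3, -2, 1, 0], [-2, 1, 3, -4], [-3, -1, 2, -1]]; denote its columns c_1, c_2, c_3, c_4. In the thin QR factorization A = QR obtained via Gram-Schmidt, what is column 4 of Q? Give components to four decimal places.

q_4 = (-0.6245, -0.1249, 0.1198, -0.7524, -0.1178)

q_1 = c_1/‖c_1‖ = (2, 2, -3, -2, -3)/5.4772 = (0.3651, 0.3651, -0.5477, -0.3651, -0.5477).
r_{12} = q_1·c_2 = 1.6432.
u_2 = c_2 − 1.6432·q_1 = (-2.6000, 2.4000, -1.1000, 1.6000, -0.1000).
‖u_2‖ = 4.0373, so q_2 = (-0.6440, 0.5945, -0.2725, 0.3963, -0.0248).
r_{13} = q_1·c_3 = -5.2947; r_{23} = q_2·c_3 = 0.4211.
u_3 = c_3 + 5.2947·q_1 − 0.4211·q_2 = (-0.7955, -2.3170, -1.7853, 0.8998, -0.8896).
‖u_3‖ = 3.2847, so q_3 = (-0.2422, -0.7054, -0.5435, 0.2739, -0.2708).
r_{14} = q_1·c_4 = -0.5477; r_{24} = q_2·c_4 = -0.7678; r_{34} = q_3·c_4 = 2.2600.
u_4 = c_4 + 0.5477·q_1 + 0.7678·q_2 − 2.2600·q_3 = (-3.7472, -0.7494, 0.7191, -4.5148, -0.7070).
‖u_4‖ = 6.0003, so q_4 = (-0.6245, -0.1249, 0.1198, -0.7524, -0.1178).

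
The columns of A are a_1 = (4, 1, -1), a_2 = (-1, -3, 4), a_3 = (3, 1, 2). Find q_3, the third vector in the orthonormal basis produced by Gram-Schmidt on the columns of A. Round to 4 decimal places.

a_1 = (4, 1, -1); ‖a_1‖ = 4.2426, so q_1 = (0.9428, 0.2357, -0.2357).
q_1·a_2 = 0.9428·(-1) + 0.2357·(-3) + (-0.2357)·4 = -2.5927.
u_2 = a_2 + 2.5927·q_1 = (1.4444, -2.3889, 3.3889).
‖u_2‖ = 4.3906, so q_2 = (0.3290, -0.5441, 0.7718).
q_1·a_3 = 0.9428·3 + 0.2357·1 + (-0.2357)·2 = 2.5927; q_2·a_3 = 0.3290·3 + (-0.5441)·1 + 0.7718·2 = 1.9865.
u_3 = a_3 − 2.5927·q_1 − 1.9865·q_2 = (-0.0980, 1.4697, 1.0778).
‖u_3‖ = 1.8252, so q_3 = (-0.0537, 0.8052, 0.5905).

q_3 = (-0.0537, 0.8052, 0.5905)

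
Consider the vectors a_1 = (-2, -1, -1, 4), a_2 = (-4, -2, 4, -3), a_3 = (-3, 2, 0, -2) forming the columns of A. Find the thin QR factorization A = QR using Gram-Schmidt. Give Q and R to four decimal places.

Q = [[-0.4264, -0.6903, -0.5703], [-0.2132, -0.3451, 0.7076], [-0.2132, 0.5660, -0.3663], [0.8528, -0.2899, -0.1998]], R = [[4.6904, -1.2792, -0.8528], [0.0000, 6.5851, 1.9603], [0.0000, 0.0000, 3.5256]]

a_1 = (-2, -1, -1, 4); ‖a_1‖ = 4.6904, so e_1 = (-0.4264, -0.2132, -0.2132, 0.8528).
e_1·a_2 = (-0.4264)·(-4) + (-0.2132)·(-2) + (-0.2132)·4 + 0.8528·(-3) = -1.2792.
u_2 = a_2 + 1.2792·e_1 = (-4.5455, -2.2727, 3.7273, -1.9091).
‖u_2‖ = 6.5851, so e_2 = (-0.6903, -0.3451, 0.5660, -0.2899).
e_1·a_3 = (-0.4264)·(-3) + (-0.2132)·2 + (-0.2132)·0 + 0.8528·(-2) = -0.8528; e_2·a_3 = (-0.6903)·(-3) + (-0.3451)·2 + 0.5660·0 + (-0.2899)·(-2) = 1.9603.
u_3 = a_3 + 0.8528·e_1 − 1.9603·e_2 = (-2.0105, 2.4948, -1.2914, -0.7044).
‖u_3‖ = 3.5256, so e_3 = (-0.5703, 0.7076, -0.3663, -0.1998).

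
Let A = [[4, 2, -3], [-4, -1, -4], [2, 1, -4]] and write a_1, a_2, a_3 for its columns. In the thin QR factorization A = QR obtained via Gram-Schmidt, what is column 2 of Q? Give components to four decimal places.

e_2 = (0.5963, 0.7454, 0.2981)

a_1 = (4, -4, 2); ‖a_1‖ = 6.0000, so e_1 = (0.6667, -0.6667, 0.3333).
e_1·a_2 = 0.6667·2 + (-0.6667)·(-1) + 0.3333·1 = 2.3333.
u_2 = a_2 − 2.3333·e_1 = (0.4444, 0.5556, 0.2222).
‖u_2‖ = 0.7454, so e_2 = (0.5963, 0.7454, 0.2981).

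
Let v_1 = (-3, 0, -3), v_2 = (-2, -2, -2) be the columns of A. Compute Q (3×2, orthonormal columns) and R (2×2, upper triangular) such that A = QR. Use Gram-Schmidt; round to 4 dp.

q_1 = v_1/‖v_1‖ = (-3, 0, -3)/4.2426 = (-0.7071, 0.0000, -0.7071).
r_{12} = q_1·v_2 = 2.8284.
u_2 = v_2 − 2.8284·q_1 = (0.0000, -2.0000, 0.0000).
‖u_2‖ = 2.0000, so q_2 = (0.0000, -1.0000, 0.0000).

Q = [[-0.7071, 0.0000], [0.0000, -1.0000], [-0.7071, 0.0000]], R = [[4.2426, 2.8284], [0.0000, 2.0000]]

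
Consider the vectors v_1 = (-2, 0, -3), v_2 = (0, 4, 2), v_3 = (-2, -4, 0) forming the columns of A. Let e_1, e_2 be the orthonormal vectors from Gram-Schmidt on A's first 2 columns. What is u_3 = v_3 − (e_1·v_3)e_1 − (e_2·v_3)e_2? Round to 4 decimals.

e_1 = v_1/‖v_1‖ = (-2, 0, -3)/3.6056 = (-0.5547, 0.0000, -0.8321).
r_{12} = e_1·v_2 = -1.6641.
u_2 = v_2 + 1.6641·e_1 = (-0.9231, 4.0000, 0.6154).
‖u_2‖ = 4.1510, so e_2 = (-0.2224, 0.9636, 0.1482).
r_{13} = e_1·v_3 = 1.1094; r_{23} = e_2·v_3 = -3.4097.
u_3 = v_3 − 1.1094·e_1 + 3.4097·e_2 = (-2.1429, -0.7143, 1.4286).

u_3 = (-2.1429, -0.7143, 1.4286)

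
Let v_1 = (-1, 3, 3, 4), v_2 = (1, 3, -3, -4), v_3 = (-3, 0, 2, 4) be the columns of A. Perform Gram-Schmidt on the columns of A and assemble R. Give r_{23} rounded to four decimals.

e_1 = v_1/‖v_1‖ = (-1, 3, 3, 4)/5.9161 = (-0.1690, 0.5071, 0.5071, 0.6761).
r_{12} = e_1·v_2 = -2.8735.
u_2 = v_2 + 2.8735·e_1 = (0.5143, 4.4571, -1.5429, -2.0571).
‖u_2‖ = 5.1713, so e_2 = (0.0994, 0.8619, -0.2983, -0.3978).
r_{23} = e_2·v_3 = -2.4862.

r_{23} = -2.4862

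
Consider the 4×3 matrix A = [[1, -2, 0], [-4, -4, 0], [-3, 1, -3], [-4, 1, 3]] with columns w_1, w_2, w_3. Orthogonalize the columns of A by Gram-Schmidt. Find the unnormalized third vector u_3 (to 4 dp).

u_3 = (0.1234, -0.2057, -3.2503, 2.6743)

e_1 = w_1/‖w_1‖ = (1, -4, -3, -4)/6.4807 = (0.1543, -0.6172, -0.4629, -0.6172).
r_{12} = e_1·w_2 = 1.0801.
u_2 = w_2 − 1.0801·e_1 = (-2.1667, -3.3333, 1.5000, 1.6667).
‖u_2‖ = 4.5644, so e_2 = (-0.4747, -0.7303, 0.3286, 0.3651).
r_{13} = e_1·w_3 = -0.4629; r_{23} = e_2·w_3 = 0.1095.
u_3 = w_3 + 0.4629·e_1 − 0.1095·e_2 = (0.1234, -0.2057, -3.2503, 2.6743).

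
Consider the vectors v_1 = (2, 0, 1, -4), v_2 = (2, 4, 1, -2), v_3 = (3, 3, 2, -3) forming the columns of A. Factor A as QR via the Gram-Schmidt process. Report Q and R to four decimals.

Q = [[0.4364, 0.1850, 0.4805], [0.0000, 0.9715, -0.2123], [0.2182, 0.0925, 0.7374], [-0.8729, 0.1157, 0.4246]], R = [[4.5826, 2.8368, 4.3644], [0.0000, 4.1173, 3.3077], [0.0000, 0.0000, 1.0056]]

e_1 = v_1/‖v_1‖ = (2, 0, 1, -4)/4.5826 = (0.4364, 0.0000, 0.2182, -0.8729).
r_{12} = e_1·v_2 = 2.8368.
u_2 = v_2 − 2.8368·e_1 = (0.7619, 4.0000, 0.3810, 0.4762).
‖u_2‖ = 4.1173, so e_2 = (0.1850, 0.9715, 0.0925, 0.1157).
r_{13} = e_1·v_3 = 4.3644; r_{23} = e_2·v_3 = 3.3077.
u_3 = v_3 − 4.3644·e_1 − 3.3077·e_2 = (0.4831, -0.2135, 0.7416, 0.4270).
‖u_3‖ = 1.0056, so e_3 = (0.4805, -0.2123, 0.7374, 0.4246).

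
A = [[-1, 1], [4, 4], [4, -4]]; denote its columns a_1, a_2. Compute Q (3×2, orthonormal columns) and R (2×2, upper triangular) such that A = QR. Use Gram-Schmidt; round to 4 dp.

q_1 = a_1/‖a_1‖ = (-1, 4, 4)/5.7446 = (-0.1741, 0.6963, 0.6963).
r_{12} = q_1·a_2 = -0.1741.
u_2 = a_2 + 0.1741·q_1 = (0.9697, 4.1212, -3.8788).
‖u_2‖ = 5.7419, so q_2 = (0.1689, 0.7177, -0.6755).

Q = [[-0.1741, 0.1689], [0.6963, 0.7177], [0.6963, -0.6755]], R = [[5.7446, -0.1741], [0.0000, 5.7419]]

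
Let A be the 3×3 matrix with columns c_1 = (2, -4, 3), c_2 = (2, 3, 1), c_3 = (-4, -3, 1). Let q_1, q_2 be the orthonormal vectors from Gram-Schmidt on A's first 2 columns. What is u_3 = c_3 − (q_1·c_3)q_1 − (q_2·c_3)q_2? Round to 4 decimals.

q_1 = c_1/‖c_1‖ = (2, -4, 3)/5.3852 = (0.3714, -0.7428, 0.5571).
r_{12} = q_1·c_2 = -0.9285.
u_2 = c_2 + 0.9285·q_1 = (2.3448, 2.3103, 1.5172).
‖u_2‖ = 3.6246, so q_2 = (0.6469, 0.6374, 0.4186).
r_{13} = q_1·c_3 = 1.2999; r_{23} = q_2·c_3 = -4.0813.
u_3 = c_3 − 1.2999·q_1 + 4.0813·q_2 = (-1.8425, 0.5669, 1.9843).

u_3 = (-1.8425, 0.5669, 1.9843)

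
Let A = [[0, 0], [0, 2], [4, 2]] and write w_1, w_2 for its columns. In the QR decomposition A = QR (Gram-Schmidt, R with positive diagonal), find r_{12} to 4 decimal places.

q_1 = w_1/‖w_1‖ = (0, 0, 4)/4.0000 = (0.0000, 0.0000, 1.0000).
r_{12} = q_1·w_2 = 2.0000.

r_{12} = 2.0000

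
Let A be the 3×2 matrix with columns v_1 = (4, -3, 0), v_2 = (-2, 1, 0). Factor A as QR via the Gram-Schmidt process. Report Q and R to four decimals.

q_1 = v_1/‖v_1‖ = (4, -3, 0)/5.0000 = (0.8000, -0.6000, 0.0000).
r_{12} = q_1·v_2 = -2.2000.
u_2 = v_2 + 2.2000·q_1 = (-0.2400, -0.3200, 0.0000).
‖u_2‖ = 0.4000, so q_2 = (-0.6000, -0.8000, 0.0000).

Q = [[0.8000, -0.6000], [-0.6000, -0.8000], [0.0000, 0.0000]], R = [[5.0000, -2.2000], [0.0000, 0.4000]]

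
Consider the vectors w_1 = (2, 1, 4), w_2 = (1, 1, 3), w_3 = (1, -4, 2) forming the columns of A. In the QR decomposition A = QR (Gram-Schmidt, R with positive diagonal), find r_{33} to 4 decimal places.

q_1 = w_1/‖w_1‖ = (2, 1, 4)/4.5826 = (0.4364, 0.2182, 0.8729).
r_{12} = q_1·w_2 = 3.2733.
u_2 = w_2 − 3.2733·q_1 = (-0.4286, 0.2857, 0.1429).
‖u_2‖ = 0.5345, so q_2 = (-0.8018, 0.5345, 0.2673).
r_{13} = q_1·w_3 = 1.3093; r_{23} = q_2·w_3 = -2.4054.
u_3 = w_3 − 1.3093·q_1 + 2.4054·q_2 = (-1.5000, -3.0000, 1.5000).
r_{33} = ‖u_3‖ = 3.6742.

r_{33} = 3.6742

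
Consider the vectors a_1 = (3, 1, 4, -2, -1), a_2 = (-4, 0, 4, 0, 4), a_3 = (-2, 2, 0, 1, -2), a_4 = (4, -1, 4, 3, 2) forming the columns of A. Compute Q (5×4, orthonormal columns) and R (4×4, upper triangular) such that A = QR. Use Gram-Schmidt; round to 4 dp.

Q = [[0.5388, -0.5774, -0.4565, 0.3307], [0.1796, 0.0000, 0.6026, -0.0297], [0.7184, 0.5774, 0.1461, 0.2370], [-0.3592, 0.0000, 0.2100, 0.9082], [-0.1796, 0.5774, -0.6026, 0.0937]], R = [[5.5678, 0.0000, -0.7184, 3.4125], [0.0000, 6.9282, 0.0000, 1.1547], [0.0000, 0.0000, 3.5333, -2.4194], [0.0000, 0.0000, 0.0000, 5.2123]]

a_1 = (3, 1, 4, -2, -1); ‖a_1‖ = 5.5678, so e_1 = (0.5388, 0.1796, 0.7184, -0.3592, -0.1796).
e_1·a_2 = 0.5388·(-4) + 0.1796·0 + 0.7184·4 + (-0.3592)·0 + (-0.1796)·4 = 0.0000.
u_2 = a_2 − 0.0000·e_1 = (-4.0000, 0.0000, 4.0000, 0.0000, 4.0000).
‖u_2‖ = 6.9282, so e_2 = (-0.5774, 0.0000, 0.5774, 0.0000, 0.5774).
e_1·a_3 = 0.5388·(-2) + 0.1796·2 + 0.7184·0 + (-0.3592)·1 + (-0.1796)·(-2) = -0.7184; e_2·a_3 = (-0.5774)·(-2) + (0.0000)·2 + 0.5774·0 + 0.0000·1 + 0.5774·(-2) = 0.0000.
u_3 = a_3 + 0.7184·e_1 + 0.0000·e_2 = (-1.6129, 2.1290, 0.5161, 0.7419, -2.1290).
‖u_3‖ = 3.5333, so e_3 = (-0.4565, 0.6026, 0.1461, 0.2100, -0.6026).
e_1·a_4 = 0.5388·4 + 0.1796·(-1) + 0.7184·4 + (-0.3592)·3 + (-0.1796)·2 = 3.4125; e_2·a_4 = (-0.5774)·4 + (0.0000)·(-1) + 0.5774·4 + 0.0000·3 + 0.5774·2 = 1.1547; e_3·a_4 = (-0.4565)·4 + 0.6026·(-1) + 0.1461·4 + 0.2100·3 + (-0.6026)·2 = -2.4194.
u_4 = a_4 − 3.4125·e_1 − 1.1547·e_2 + 2.4194·e_3 = (1.7235, -0.1550, 1.2351, 4.7339, 0.4884).
‖u_4‖ = 5.2123, so e_4 = (0.3307, -0.0297, 0.2370, 0.9082, 0.0937).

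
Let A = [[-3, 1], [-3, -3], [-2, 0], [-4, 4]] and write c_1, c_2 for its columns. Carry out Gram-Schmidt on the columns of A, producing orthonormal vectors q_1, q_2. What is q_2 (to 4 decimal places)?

c_1 = (-3, -3, -2, -4); ‖c_1‖ = 6.1644, so q_1 = (-0.4867, -0.4867, -0.3244, -0.6489).
q_1·c_2 = (-0.4867)·1 + (-0.4867)·(-3) + (-0.3244)·0 + (-0.6489)·4 = -1.6222.
u_2 = c_2 + 1.6222·q_1 = (0.2105, -3.7895, -0.5263, 2.9474).
‖u_2‖ = 4.8341, so q_2 = (0.0436, -0.7839, -0.1089, 0.6097).

q_2 = (0.0436, -0.7839, -0.1089, 0.6097)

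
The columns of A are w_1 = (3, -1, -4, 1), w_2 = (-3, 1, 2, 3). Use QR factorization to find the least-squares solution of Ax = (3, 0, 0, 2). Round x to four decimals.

x = (0.5253, 0.2121)

q_1 = w_1/‖w_1‖ = (3, -1, -4, 1)/5.1962 = (0.5774, -0.1925, -0.7698, 0.1925).
r_{12} = q_1·w_2 = -2.8868.
u_2 = w_2 + 2.8868·q_1 = (-1.3333, 0.4444, -0.2222, 3.5556).
‖u_2‖ = 3.8297, so q_2 = (-0.3482, 0.1161, -0.0580, 0.9284).
Qᵀb = (2.1170, 0.8124).
Back-substitute: x_2 = 0.8124/3.8297 = 0.2121.
x_1 = (2.1170 + 2.8868·0.2121)/5.1962 = 0.5253.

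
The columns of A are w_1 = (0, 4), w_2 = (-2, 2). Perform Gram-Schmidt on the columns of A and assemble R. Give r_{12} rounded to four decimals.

r_{12} = 2.0000

w_1 = (0, 4); ‖w_1‖ = 4.0000, so e_1 = (0.0000, 1.0000).
r_{12} = e_1·w_2 = 2.0000.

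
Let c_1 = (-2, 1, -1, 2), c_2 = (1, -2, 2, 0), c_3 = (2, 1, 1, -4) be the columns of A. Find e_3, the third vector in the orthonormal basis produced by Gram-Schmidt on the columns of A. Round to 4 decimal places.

e_1 = c_1/‖c_1‖ = (-2, 1, -1, 2)/3.1623 = (-0.6325, 0.3162, -0.3162, 0.6325).
r_{12} = e_1·c_2 = -1.8974.
u_2 = c_2 + 1.8974·e_1 = (-0.2000, -1.4000, 1.4000, 1.2000).
‖u_2‖ = 2.3238, so e_2 = (-0.0861, -0.6025, 0.6025, 0.5164).
r_{13} = e_1·c_3 = -3.7947; r_{23} = e_2·c_3 = -2.2377.
u_3 = c_3 + 3.7947·e_1 + 2.2377·e_2 = (-0.5926, 0.8519, 1.1481, -0.4444).
‖u_3‖ = 1.6102, so e_3 = (-0.3680, 0.5291, 0.7131, -0.2760).

e_3 = (-0.3680, 0.5291, 0.7131, -0.2760)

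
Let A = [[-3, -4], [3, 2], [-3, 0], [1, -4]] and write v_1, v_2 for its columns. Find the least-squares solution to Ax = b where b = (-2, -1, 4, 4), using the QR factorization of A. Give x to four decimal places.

q_1 = v_1/‖v_1‖ = (-3, 3, -3, 1)/5.2915 = (-0.5669, 0.5669, -0.5669, 0.1890).
r_{12} = q_1·v_2 = 2.6458.
u_2 = v_2 − 2.6458·q_1 = (-2.5000, 0.5000, 1.5000, -4.5000).
‖u_2‖ = 5.3852, so q_2 = (-0.4642, 0.0928, 0.2785, -0.8356).
Qᵀb = (-0.9449, -1.3927).
Back-substitute: x_2 = -1.3927/5.3852 = -0.2586.
x_1 = (-0.9449 − 2.6458·(-0.2586))/5.2915 = -0.0493.

x = (-0.0493, -0.2586)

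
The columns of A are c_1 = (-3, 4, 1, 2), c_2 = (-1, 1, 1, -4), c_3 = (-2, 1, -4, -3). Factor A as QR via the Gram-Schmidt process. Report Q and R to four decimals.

c_1 = (-3, 4, 1, 2); ‖c_1‖ = 5.4772, so q_1 = (-0.5477, 0.7303, 0.1826, 0.3651).
q_1·c_2 = (-0.5477)·(-1) + 0.7303·1 + 0.1826·1 + 0.3651·(-4) = 0.0000.
u_2 = c_2 + 0.0000·q_1 = (-1.0000, 1.0000, 1.0000, -4.0000).
‖u_2‖ = 4.3589, so q_2 = (-0.2294, 0.2294, 0.2294, -0.9177).
q_1·c_3 = (-0.5477)·(-2) + 0.7303·1 + 0.1826·(-4) + 0.3651·(-3) = 0.0000; q_2·c_3 = (-0.2294)·(-2) + 0.2294·1 + 0.2294·(-4) + (-0.9177)·(-3) = 2.5236.
u_3 = c_3 + 0.0000·q_1 − 2.5236·q_2 = (-1.4211, 0.4211, -4.5789, -0.6842).
‖u_3‖ = 4.8612, so q_3 = (-0.2923, 0.0866, -0.9419, -0.1407).

Q = [[-0.5477, -0.2294, -0.2923], [0.7303, 0.2294, 0.0866], [0.1826, 0.2294, -0.9419], [0.3651, -0.9177, -0.1407]], R = [[5.4772, 0.0000, 0.0000], [0.0000, 4.3589, 2.5236], [0.0000, 0.0000, 4.8612]]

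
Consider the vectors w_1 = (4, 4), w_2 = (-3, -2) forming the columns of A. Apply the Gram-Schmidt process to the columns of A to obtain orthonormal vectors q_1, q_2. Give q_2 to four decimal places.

q_2 = (-0.7071, 0.7071)

w_1 = (4, 4); ‖w_1‖ = 5.6569, so q_1 = (0.7071, 0.7071).
q_1·w_2 = 0.7071·(-3) + 0.7071·(-2) = -3.5355.
u_2 = w_2 + 3.5355·q_1 = (-0.5000, 0.5000).
‖u_2‖ = 0.7071, so q_2 = (-0.7071, 0.7071).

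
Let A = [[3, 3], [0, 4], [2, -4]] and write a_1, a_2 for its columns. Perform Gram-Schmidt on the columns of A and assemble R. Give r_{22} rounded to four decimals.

r_{22} = 6.3971

a_1 = (3, 0, 2); ‖a_1‖ = 3.6056, so e_1 = (0.8321, 0.0000, 0.5547).
e_1·a_2 = 0.8321·3 + 0.0000·4 + 0.5547·(-4) = 0.2774.
u_2 = a_2 − 0.2774·e_1 = (2.7692, 4.0000, -4.1538).
r_{22} = ‖u_2‖ = 6.3971.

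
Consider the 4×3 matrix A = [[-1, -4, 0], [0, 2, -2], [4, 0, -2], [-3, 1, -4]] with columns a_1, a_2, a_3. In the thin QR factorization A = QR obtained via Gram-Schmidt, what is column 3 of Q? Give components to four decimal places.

e_3 = (-0.3085, -0.2718, -0.5950, -0.6905)

a_1 = (-1, 0, 4, -3); ‖a_1‖ = 5.0990, so e_1 = (-0.1961, 0.0000, 0.7845, -0.5883).
e_1·a_2 = (-0.1961)·(-4) + 0.0000·2 + 0.7845·0 + (-0.5883)·1 = 0.1961.
u_2 = a_2 − 0.1961·e_1 = (-3.9615, 2.0000, -0.1538, 1.1154).
‖u_2‖ = 4.5784, so e_2 = (-0.8653, 0.4368, -0.0336, 0.2436).
e_1·a_3 = (-0.1961)·0 + 0.0000·(-2) + 0.7845·(-2) + (-0.5883)·(-4) = 0.7845; e_2·a_3 = (-0.8653)·0 + 0.4368·(-2) + (-0.0336)·(-2) + 0.2436·(-4) = -1.7809.
u_3 = a_3 − 0.7845·e_1 + 1.7809·e_2 = (-1.3872, -1.2220, -2.6752, -3.1046).
‖u_3‖ = 4.4959, so e_3 = (-0.3085, -0.2718, -0.5950, -0.6905).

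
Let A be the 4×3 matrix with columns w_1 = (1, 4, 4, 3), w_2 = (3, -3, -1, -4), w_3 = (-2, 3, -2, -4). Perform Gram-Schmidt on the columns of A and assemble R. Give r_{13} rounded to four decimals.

e_1 = w_1/‖w_1‖ = (1, 4, 4, 3)/6.4807 = (0.1543, 0.6172, 0.6172, 0.4629).
r_{13} = e_1·w_3 = -1.5430.

r_{13} = -1.5430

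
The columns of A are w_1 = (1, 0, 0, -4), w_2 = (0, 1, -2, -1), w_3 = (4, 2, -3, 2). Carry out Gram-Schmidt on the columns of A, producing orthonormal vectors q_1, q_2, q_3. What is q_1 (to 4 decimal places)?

w_1 = (1, 0, 0, -4); ‖w_1‖ = 4.1231, so q_1 = (0.2425, 0.0000, 0.0000, -0.9701).

q_1 = (0.2425, 0.0000, 0.0000, -0.9701)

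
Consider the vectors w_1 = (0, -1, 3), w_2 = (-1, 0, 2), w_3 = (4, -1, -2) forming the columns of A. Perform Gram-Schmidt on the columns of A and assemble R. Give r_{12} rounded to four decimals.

r_{12} = 1.8974

w_1 = (0, -1, 3); ‖w_1‖ = 3.1623, so q_1 = (0.0000, -0.3162, 0.9487).
r_{12} = q_1·w_2 = 1.8974.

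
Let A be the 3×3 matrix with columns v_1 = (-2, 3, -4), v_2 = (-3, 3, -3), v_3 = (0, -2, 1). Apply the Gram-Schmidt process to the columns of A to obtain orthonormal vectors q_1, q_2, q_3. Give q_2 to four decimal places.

q_2 = (-0.8339, 0.1516, 0.5307)

v_1 = (-2, 3, -4); ‖v_1‖ = 5.3852, so q_1 = (-0.3714, 0.5571, -0.7428).
q_1·v_2 = (-0.3714)·(-3) + 0.5571·3 + (-0.7428)·(-3) = 5.0138.
u_2 = v_2 − 5.0138·q_1 = (-1.1379, 0.2069, 0.7241).
‖u_2‖ = 1.3646, so q_2 = (-0.8339, 0.1516, 0.5307).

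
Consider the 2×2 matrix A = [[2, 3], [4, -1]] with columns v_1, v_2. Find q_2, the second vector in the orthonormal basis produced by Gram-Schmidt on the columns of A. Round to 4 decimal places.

q_2 = (0.8944, -0.4472)

q_1 = v_1/‖v_1‖ = (2, 4)/4.4721 = (0.4472, 0.8944).
r_{12} = q_1·v_2 = 0.4472.
u_2 = v_2 − 0.4472·q_1 = (2.8000, -1.4000).
‖u_2‖ = 3.1305, so q_2 = (0.8944, -0.4472).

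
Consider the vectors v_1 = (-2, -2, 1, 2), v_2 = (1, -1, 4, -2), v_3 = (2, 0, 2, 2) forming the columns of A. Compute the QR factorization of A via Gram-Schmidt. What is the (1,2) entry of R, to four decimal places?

r_{12} = 0.0000

v_1 = (-2, -2, 1, 2); ‖v_1‖ = 3.6056, so e_1 = (-0.5547, -0.5547, 0.2774, 0.5547).
r_{12} = e_1·v_2 = 0.0000.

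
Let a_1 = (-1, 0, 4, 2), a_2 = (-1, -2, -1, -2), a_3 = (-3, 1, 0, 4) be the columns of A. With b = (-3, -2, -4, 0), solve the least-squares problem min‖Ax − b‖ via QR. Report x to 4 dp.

e_1 = a_1/‖a_1‖ = (-1, 0, 4, 2)/4.5826 = (-0.2182, 0.0000, 0.8729, 0.4364).
r_{12} = e_1·a_2 = -1.5275.
u_2 = a_2 + 1.5275·e_1 = (-1.3333, -2.0000, 0.3333, -1.3333).
‖u_2‖ = 2.7689, so e_2 = (-0.4815, -0.7223, 0.1204, -0.4815).
r_{13} = e_1·a_3 = 2.4004; r_{23} = e_2·a_3 = -1.2039.
u_3 = a_3 − 2.4004·e_1 + 1.2039·e_2 = (-3.0559, 0.1304, -1.9503, 2.3727).
‖u_3‖ = 4.3346, so e_3 = (-0.7050, 0.0301, -0.4499, 0.5474).
Qᵀb = (-2.8368, 2.4077, 3.8546).
Back-substitute: x_3 = 3.8546/4.3346 = 0.8893.
x_2 = (2.4077 + 1.2039·0.8893)/2.7689 = 1.2562.
x_1 = (-2.8368 + 1.5275·1.2562 − 2.4004·0.8893)/4.5826 = -0.6661.

x = (-0.6661, 1.2562, 0.8893)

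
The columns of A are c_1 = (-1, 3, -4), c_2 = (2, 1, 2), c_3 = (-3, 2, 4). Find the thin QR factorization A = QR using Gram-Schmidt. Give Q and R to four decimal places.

c_1 = (-1, 3, -4); ‖c_1‖ = 5.0990, so e_1 = (-0.1961, 0.5883, -0.7845).
e_1·c_2 = (-0.1961)·2 + 0.5883·1 + (-0.7845)·2 = -1.3728.
u_2 = c_2 + 1.3728·e_1 = (1.7308, 1.8077, 0.9231).
‖u_2‖ = 2.6675, so e_2 = (0.6488, 0.6777, 0.3460).
e_1·c_3 = (-0.1961)·(-3) + 0.5883·2 + (-0.7845)·4 = -1.3728; e_2·c_3 = 0.6488·(-3) + 0.6777·2 + 0.3460·4 = 0.7930.
u_3 = c_3 + 1.3728·e_1 − 0.7930·e_2 = (-3.7838, 2.2703, 2.6486).
‖u_3‖ = 5.1465, so e_3 = (-0.7352, 0.4411, 0.5147).

Q = [[-0.1961, 0.6488, -0.7352], [0.5883, 0.6777, 0.4411], [-0.7845, 0.3460, 0.5147]], R = [[5.0990, -1.3728, -1.3728], [0.0000, 2.6675, 0.7930], [0.0000, 0.0000, 5.1465]]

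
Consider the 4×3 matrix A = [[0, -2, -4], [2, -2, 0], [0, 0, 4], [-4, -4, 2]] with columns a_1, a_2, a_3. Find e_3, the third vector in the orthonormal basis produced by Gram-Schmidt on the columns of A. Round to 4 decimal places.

a_1 = (0, 2, 0, -4); ‖a_1‖ = 4.4721, so e_1 = (0.0000, 0.4472, 0.0000, -0.8944).
e_1·a_2 = 0.0000·(-2) + 0.4472·(-2) + 0.0000·0 + (-0.8944)·(-4) = 2.6833.
u_2 = a_2 − 2.6833·e_1 = (-2.0000, -3.2000, 0.0000, -1.6000).
‖u_2‖ = 4.0988, so e_2 = (-0.4880, -0.7807, 0.0000, -0.3904).
e_1·a_3 = 0.0000·(-4) + 0.4472·0 + 0.0000·4 + (-0.8944)·2 = -1.7889; e_2·a_3 = (-0.4880)·(-4) + (-0.7807)·0 + 0.0000·4 + (-0.3904)·2 = 1.1711.
u_3 = a_3 + 1.7889·e_1 − 1.1711·e_2 = (-3.4286, 1.7143, 4.0000, 0.8571).
‖u_3‖ = 5.6061, so e_3 = (-0.6116, 0.3058, 0.7135, 0.1529).

e_3 = (-0.6116, 0.3058, 0.7135, 0.1529)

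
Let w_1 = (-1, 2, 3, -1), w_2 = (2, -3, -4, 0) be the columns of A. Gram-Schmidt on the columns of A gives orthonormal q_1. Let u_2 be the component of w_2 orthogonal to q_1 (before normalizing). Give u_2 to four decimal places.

w_1 = (-1, 2, 3, -1); ‖w_1‖ = 3.8730, so q_1 = (-0.2582, 0.5164, 0.7746, -0.2582).
q_1·w_2 = (-0.2582)·2 + 0.5164·(-3) + 0.7746·(-4) + (-0.2582)·0 = -5.1640.
u_2 = w_2 + 5.1640·q_1 = (0.6667, -0.3333, 0.0000, -1.3333).

u_2 = (0.6667, -0.3333, 0.0000, -1.3333)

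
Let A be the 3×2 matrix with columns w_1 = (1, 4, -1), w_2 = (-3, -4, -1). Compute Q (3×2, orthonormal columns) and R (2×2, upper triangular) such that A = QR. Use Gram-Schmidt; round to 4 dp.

Q = [[0.2357, -0.7071], [0.9428, 0.0000], [-0.2357, -0.7071]], R = [[4.2426, -4.2426], [0.0000, 2.8284]]

w_1 = (1, 4, -1); ‖w_1‖ = 4.2426, so q_1 = (0.2357, 0.9428, -0.2357).
q_1·w_2 = 0.2357·(-3) + 0.9428·(-4) + (-0.2357)·(-1) = -4.2426.
u_2 = w_2 + 4.2426·q_1 = (-2.0000, 0.0000, -2.0000).
‖u_2‖ = 2.8284, so q_2 = (-0.7071, 0.0000, -0.7071).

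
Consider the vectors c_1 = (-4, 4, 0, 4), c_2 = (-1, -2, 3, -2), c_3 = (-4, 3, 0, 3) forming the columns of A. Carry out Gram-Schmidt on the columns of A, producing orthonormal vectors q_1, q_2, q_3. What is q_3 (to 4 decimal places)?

q_3 = (-0.6325, -0.3162, -0.6325, -0.3162)

c_1 = (-4, 4, 0, 4); ‖c_1‖ = 6.9282, so q_1 = (-0.5774, 0.5774, 0.0000, 0.5774).
q_1·c_2 = (-0.5774)·(-1) + 0.5774·(-2) + 0.0000·3 + 0.5774·(-2) = -1.7321.
u_2 = c_2 + 1.7321·q_1 = (-2.0000, -1.0000, 3.0000, -1.0000).
‖u_2‖ = 3.8730, so q_2 = (-0.5164, -0.2582, 0.7746, -0.2582).
q_1·c_3 = (-0.5774)·(-4) + 0.5774·3 + 0.0000·0 + 0.5774·3 = 5.7735; q_2·c_3 = (-0.5164)·(-4) + (-0.2582)·3 + 0.7746·0 + (-0.2582)·3 = 0.5164.
u_3 = c_3 − 5.7735·q_1 − 0.5164·q_2 = (-0.4000, -0.2000, -0.4000, -0.2000).
‖u_3‖ = 0.6325, so q_3 = (-0.6325, -0.3162, -0.6325, -0.3162).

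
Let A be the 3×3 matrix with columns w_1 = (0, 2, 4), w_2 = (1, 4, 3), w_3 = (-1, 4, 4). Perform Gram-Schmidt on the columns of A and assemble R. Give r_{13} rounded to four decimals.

r_{13} = 5.3666

q_1 = w_1/‖w_1‖ = (0, 2, 4)/4.4721 = (0.0000, 0.4472, 0.8944).
r_{13} = q_1·w_3 = 5.3666.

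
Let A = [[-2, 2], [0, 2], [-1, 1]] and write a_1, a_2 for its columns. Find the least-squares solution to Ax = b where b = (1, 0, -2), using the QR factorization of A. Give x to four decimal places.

a_1 = (-2, 0, -1); ‖a_1‖ = 2.2361, so q_1 = (-0.8944, 0.0000, -0.4472).
q_1·a_2 = (-0.8944)·2 + 0.0000·2 + (-0.4472)·1 = -2.2361.
u_2 = a_2 + 2.2361·q_1 = (0.0000, 2.0000, 0.0000).
‖u_2‖ = 2.0000, so q_2 = (0.0000, 1.0000, 0.0000).
Qᵀb = (0.0000, 0.0000).
Back-substitute: x_2 = 0.0000/2.0000 = 0.0000.
x_1 = (0.0000 + 2.2361·0.0000)/2.2361 = 0.0000.

x = (0.0000, 0.0000)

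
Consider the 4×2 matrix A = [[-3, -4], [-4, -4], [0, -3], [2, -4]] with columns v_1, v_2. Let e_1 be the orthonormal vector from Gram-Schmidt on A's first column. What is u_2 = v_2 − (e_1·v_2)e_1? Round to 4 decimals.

e_1 = v_1/‖v_1‖ = (-3, -4, 0, 2)/5.3852 = (-0.5571, -0.7428, 0.0000, 0.3714).
r_{12} = e_1·v_2 = 3.7139.
u_2 = v_2 − 3.7139·e_1 = (-1.9310, -1.2414, -3.0000, -5.3793).

u_2 = (-1.9310, -1.2414, -3.0000, -5.3793)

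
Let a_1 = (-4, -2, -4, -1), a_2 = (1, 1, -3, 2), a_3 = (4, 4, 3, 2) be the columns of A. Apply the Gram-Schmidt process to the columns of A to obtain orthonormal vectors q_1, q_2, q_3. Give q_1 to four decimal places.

a_1 = (-4, -2, -4, -1); ‖a_1‖ = 6.0828, so q_1 = (-0.6576, -0.3288, -0.6576, -0.1644).

q_1 = (-0.6576, -0.3288, -0.6576, -0.1644)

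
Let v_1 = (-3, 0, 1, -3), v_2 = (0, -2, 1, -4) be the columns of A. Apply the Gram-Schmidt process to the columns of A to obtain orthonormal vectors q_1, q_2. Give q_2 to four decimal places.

q_1 = v_1/‖v_1‖ = (-3, 0, 1, -3)/4.3589 = (-0.6882, 0.0000, 0.2294, -0.6882).
r_{12} = q_1·v_2 = 2.9824.
u_2 = v_2 − 2.9824·q_1 = (2.0526, -2.0000, 0.3158, -1.9474).
‖u_2‖ = 3.4793, so q_2 = (0.5900, -0.5748, 0.0908, -0.5597).

q_2 = (0.5900, -0.5748, 0.0908, -0.5597)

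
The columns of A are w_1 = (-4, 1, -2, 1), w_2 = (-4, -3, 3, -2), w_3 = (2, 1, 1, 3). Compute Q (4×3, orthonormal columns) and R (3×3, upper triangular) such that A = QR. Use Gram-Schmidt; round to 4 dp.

Q = [[-0.8528, -0.5091, -0.0501], [0.2132, -0.5315, 0.0554], [-0.4264, 0.5690, 0.5453], [0.2132, -0.3668, 0.8349]], R = [[4.6904, 1.0660, -1.2792], [0.0000, 6.0715, -2.0812], [0.0000, 0.0000, 3.0053]]

w_1 = (-4, 1, -2, 1); ‖w_1‖ = 4.6904, so e_1 = (-0.8528, 0.2132, -0.4264, 0.2132).
e_1·w_2 = (-0.8528)·(-4) + 0.2132·(-3) + (-0.4264)·3 + 0.2132·(-2) = 1.0660.
u_2 = w_2 − 1.0660·e_1 = (-3.0909, -3.2273, 3.4545, -2.2273).
‖u_2‖ = 6.0715, so e_2 = (-0.5091, -0.5315, 0.5690, -0.3668).
e_1·w_3 = (-0.8528)·2 + 0.2132·1 + (-0.4264)·1 + 0.2132·3 = -1.2792; e_2·w_3 = (-0.5091)·2 + (-0.5315)·1 + 0.5690·1 + (-0.3668)·3 = -2.0812.
u_3 = w_3 + 1.2792·e_1 + 2.0812·e_2 = (-0.1504, 0.1665, 1.6387, 2.5092).
‖u_3‖ = 3.0053, so e_3 = (-0.0501, 0.0554, 0.5453, 0.8349).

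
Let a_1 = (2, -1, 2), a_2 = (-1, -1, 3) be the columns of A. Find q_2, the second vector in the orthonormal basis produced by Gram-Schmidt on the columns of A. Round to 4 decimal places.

a_1 = (2, -1, 2); ‖a_1‖ = 3.0000, so q_1 = (0.6667, -0.3333, 0.6667).
q_1·a_2 = 0.6667·(-1) + (-0.3333)·(-1) + 0.6667·3 = 1.6667.
u_2 = a_2 − 1.6667·q_1 = (-2.1111, -0.4444, 1.8889).
‖u_2‖ = 2.8674, so q_2 = (-0.7362, -0.1550, 0.6587).

q_2 = (-0.7362, -0.1550, 0.6587)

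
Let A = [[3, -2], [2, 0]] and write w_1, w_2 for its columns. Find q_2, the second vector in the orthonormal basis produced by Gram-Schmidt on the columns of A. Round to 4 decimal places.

q_1 = w_1/‖w_1‖ = (3, 2)/3.6056 = (0.8321, 0.5547).
r_{12} = q_1·w_2 = -1.6641.
u_2 = w_2 + 1.6641·q_1 = (-0.6154, 0.9231).
‖u_2‖ = 1.1094, so q_2 = (-0.5547, 0.8321).

q_2 = (-0.5547, 0.8321)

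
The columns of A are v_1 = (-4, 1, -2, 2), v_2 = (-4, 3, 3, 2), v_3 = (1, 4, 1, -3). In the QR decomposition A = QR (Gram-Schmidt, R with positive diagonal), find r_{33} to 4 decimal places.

v_1 = (-4, 1, -2, 2); ‖v_1‖ = 5.0000, so q_1 = (-0.8000, 0.2000, -0.4000, 0.4000).
q_1·v_2 = (-0.8000)·(-4) + 0.2000·3 + (-0.4000)·3 + 0.4000·2 = 3.4000.
u_2 = v_2 − 3.4000·q_1 = (-1.2800, 2.3200, 4.3600, 0.6400).
‖u_2‖ = 5.1420, so q_2 = (-0.2489, 0.4512, 0.8479, 0.1245).
q_1·v_3 = (-0.8000)·1 + 0.2000·4 + (-0.4000)·1 + 0.4000·(-3) = -1.6000; q_2·v_3 = (-0.2489)·1 + 0.4512·4 + 0.8479·1 + 0.1245·(-3) = 2.0303.
u_3 = v_3 + 1.6000·q_1 − 2.0303·q_2 = (0.2254, 3.4039, -1.3616, -2.6127).
r_{33} = ‖u_3‖ = 4.5075.

r_{33} = 4.5075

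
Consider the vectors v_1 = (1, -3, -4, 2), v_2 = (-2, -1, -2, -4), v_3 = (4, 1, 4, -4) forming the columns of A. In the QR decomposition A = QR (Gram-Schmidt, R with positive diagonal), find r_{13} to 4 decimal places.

r_{13} = -4.1992

v_1 = (1, -3, -4, 2); ‖v_1‖ = 5.4772, so q_1 = (0.1826, -0.5477, -0.7303, 0.3651).
r_{13} = q_1·v_3 = -4.1992.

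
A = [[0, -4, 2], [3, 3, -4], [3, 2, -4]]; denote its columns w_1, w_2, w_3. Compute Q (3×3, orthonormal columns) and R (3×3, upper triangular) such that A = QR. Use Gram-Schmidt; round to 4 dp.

Q = [[0.0000, -0.9847, 0.1741], [0.7071, 0.1231, 0.6963], [0.7071, -0.1231, -0.6963]], R = [[4.2426, 3.5355, -5.6569], [0.0000, 4.0620, -1.9695], [0.0000, 0.0000, 0.3482]]

e_1 = w_1/‖w_1‖ = (0, 3, 3)/4.2426 = (0.0000, 0.7071, 0.7071).
r_{12} = e_1·w_2 = 3.5355.
u_2 = w_2 − 3.5355·e_1 = (-4.0000, 0.5000, -0.5000).
‖u_2‖ = 4.0620, so e_2 = (-0.9847, 0.1231, -0.1231).
r_{13} = e_1·w_3 = -5.6569; r_{23} = e_2·w_3 = -1.9695.
u_3 = w_3 + 5.6569·e_1 + 1.9695·e_2 = (0.0606, 0.2424, -0.2424).
‖u_3‖ = 0.3482, so e_3 = (0.1741, 0.6963, -0.6963).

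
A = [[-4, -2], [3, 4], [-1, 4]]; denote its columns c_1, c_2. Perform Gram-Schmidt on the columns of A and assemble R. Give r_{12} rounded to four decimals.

c_1 = (-4, 3, -1); ‖c_1‖ = 5.0990, so q_1 = (-0.7845, 0.5883, -0.1961).
r_{12} = q_1·c_2 = 3.1379.

r_{12} = 3.1379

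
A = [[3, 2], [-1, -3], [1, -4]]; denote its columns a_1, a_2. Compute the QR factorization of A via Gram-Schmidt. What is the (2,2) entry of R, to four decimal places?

e_1 = a_1/‖a_1‖ = (3, -1, 1)/3.3166 = (0.9045, -0.3015, 0.3015).
r_{12} = e_1·a_2 = 1.5076.
u_2 = a_2 − 1.5076·e_1 = (0.6364, -2.5455, -4.4545).
r_{22} = ‖u_2‖ = 5.1698.

r_{22} = 5.1698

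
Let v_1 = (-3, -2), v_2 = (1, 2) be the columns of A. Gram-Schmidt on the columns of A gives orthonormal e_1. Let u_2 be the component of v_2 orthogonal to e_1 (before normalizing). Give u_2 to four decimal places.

u_2 = (-0.6154, 0.9231)

e_1 = v_1/‖v_1‖ = (-3, -2)/3.6056 = (-0.8321, -0.5547).
r_{12} = e_1·v_2 = -1.9415.
u_2 = v_2 + 1.9415·e_1 = (-0.6154, 0.9231).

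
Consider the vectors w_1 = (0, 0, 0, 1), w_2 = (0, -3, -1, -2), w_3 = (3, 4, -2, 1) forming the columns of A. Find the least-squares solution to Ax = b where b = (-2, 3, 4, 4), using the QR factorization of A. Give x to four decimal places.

w_1 = (0, 0, 0, 1); ‖w_1‖ = 1.0000, so q_1 = (0.0000, 0.0000, 0.0000, 1.0000).
q_1·w_2 = 0.0000·0 + 0.0000·(-3) + 0.0000·(-1) + 1.0000·(-2) = -2.0000.
u_2 = w_2 + 2.0000·q_1 = (0.0000, -3.0000, -1.0000, 0.0000).
‖u_2‖ = 3.1623, so q_2 = (0.0000, -0.9487, -0.3162, 0.0000).
q_1·w_3 = 0.0000·3 + 0.0000·4 + 0.0000·(-2) + 1.0000·1 = 1.0000; q_2·w_3 = 0.0000·3 + (-0.9487)·4 + (-0.3162)·(-2) + 0.0000·1 = -3.1623.
u_3 = w_3 − 1.0000·q_1 + 3.1623·q_2 = (3.0000, 1.0000, -3.0000, 0.0000).
‖u_3‖ = 4.3589, so q_3 = (0.6882, 0.2294, -0.6882, 0.0000).
Qᵀb = (4.0000, -4.1110, -3.4412).
Back-substitute: x_3 = -3.4412/4.3589 = -0.7895.
x_2 = (-4.1110 + 3.1623·(-0.7895))/3.1623 = -2.0895.
x_1 = (4.0000 + 2.0000·(-2.0895) − 1.0000·(-0.7895))/1.0000 = 0.6105.

x = (0.6105, -2.0895, -0.7895)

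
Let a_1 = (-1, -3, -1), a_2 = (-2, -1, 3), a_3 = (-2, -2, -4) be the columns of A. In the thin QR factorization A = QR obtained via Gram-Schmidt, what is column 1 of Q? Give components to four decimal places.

e_1 = a_1/‖a_1‖ = (-1, -3, -1)/3.3166 = (-0.3015, -0.9045, -0.3015).

e_1 = (-0.3015, -0.9045, -0.3015)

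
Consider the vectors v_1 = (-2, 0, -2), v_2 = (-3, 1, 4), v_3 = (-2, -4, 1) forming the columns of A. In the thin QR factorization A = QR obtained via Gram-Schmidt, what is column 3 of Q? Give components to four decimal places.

v_1 = (-2, 0, -2); ‖v_1‖ = 2.8284, so q_1 = (-0.7071, 0.0000, -0.7071).
q_1·v_2 = (-0.7071)·(-3) + 0.0000·1 + (-0.7071)·4 = -0.7071.
u_2 = v_2 + 0.7071·q_1 = (-3.5000, 1.0000, 3.5000).
‖u_2‖ = 5.0498, so q_2 = (-0.6931, 0.1980, 0.6931).
q_1·v_3 = (-0.7071)·(-2) + 0.0000·(-4) + (-0.7071)·1 = 0.7071; q_2·v_3 = (-0.6931)·(-2) + 0.1980·(-4) + 0.6931·1 = 1.2872.
u_3 = v_3 − 0.7071·q_1 − 1.2872·q_2 = (-0.6078, -4.2549, 0.6078).
‖u_3‖ = 4.3409, so q_3 = (-0.1400, -0.9802, 0.1400).

q_3 = (-0.1400, -0.9802, 0.1400)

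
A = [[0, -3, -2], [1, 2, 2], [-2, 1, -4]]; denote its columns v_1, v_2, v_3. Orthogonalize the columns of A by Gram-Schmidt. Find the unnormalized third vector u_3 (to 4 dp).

q_1 = v_1/‖v_1‖ = (0, 1, -2)/2.2361 = (0.0000, 0.4472, -0.8944).
r_{12} = q_1·v_2 = 0.0000.
u_2 = v_2 + 0.0000·q_1 = (-3.0000, 2.0000, 1.0000).
‖u_2‖ = 3.7417, so q_2 = (-0.8018, 0.5345, 0.2673).
r_{13} = q_1·v_3 = 4.4721; r_{23} = q_2·v_3 = 1.6036.
u_3 = v_3 − 4.4721·q_1 − 1.6036·q_2 = (-0.7143, -0.8571, -0.4286).

u_3 = (-0.7143, -0.8571, -0.4286)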